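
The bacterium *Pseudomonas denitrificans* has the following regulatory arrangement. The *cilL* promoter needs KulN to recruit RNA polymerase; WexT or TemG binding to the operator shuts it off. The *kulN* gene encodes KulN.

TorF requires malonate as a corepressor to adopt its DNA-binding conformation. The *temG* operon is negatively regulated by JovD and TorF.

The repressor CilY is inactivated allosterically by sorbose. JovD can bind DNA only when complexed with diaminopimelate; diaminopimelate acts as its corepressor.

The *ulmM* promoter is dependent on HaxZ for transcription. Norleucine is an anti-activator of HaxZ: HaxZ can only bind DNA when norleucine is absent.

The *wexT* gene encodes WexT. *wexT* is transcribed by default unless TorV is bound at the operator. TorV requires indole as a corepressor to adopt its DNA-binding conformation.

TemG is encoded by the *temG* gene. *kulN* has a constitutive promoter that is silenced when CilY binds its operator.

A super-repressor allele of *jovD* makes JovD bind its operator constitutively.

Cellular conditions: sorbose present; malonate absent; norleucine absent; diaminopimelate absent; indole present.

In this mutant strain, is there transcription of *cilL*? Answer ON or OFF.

Sorbose is present, so CilY is inactive.
With no repressor bound, *kulN* is transcribed.
So KulN is produced and active.
Indole is present, so TorV is active.
With repressor TorV bound, *wexT* is not transcribed.
So WexT is not produced.
JovD is constitutively active in this strain.
Malonate is absent, so TorF is inactive.
With repressor JovD bound, *temG* is not transcribed.
So TemG is not produced.
No repressor is bound and KulN is active, so *cilL* is transcribed.

ON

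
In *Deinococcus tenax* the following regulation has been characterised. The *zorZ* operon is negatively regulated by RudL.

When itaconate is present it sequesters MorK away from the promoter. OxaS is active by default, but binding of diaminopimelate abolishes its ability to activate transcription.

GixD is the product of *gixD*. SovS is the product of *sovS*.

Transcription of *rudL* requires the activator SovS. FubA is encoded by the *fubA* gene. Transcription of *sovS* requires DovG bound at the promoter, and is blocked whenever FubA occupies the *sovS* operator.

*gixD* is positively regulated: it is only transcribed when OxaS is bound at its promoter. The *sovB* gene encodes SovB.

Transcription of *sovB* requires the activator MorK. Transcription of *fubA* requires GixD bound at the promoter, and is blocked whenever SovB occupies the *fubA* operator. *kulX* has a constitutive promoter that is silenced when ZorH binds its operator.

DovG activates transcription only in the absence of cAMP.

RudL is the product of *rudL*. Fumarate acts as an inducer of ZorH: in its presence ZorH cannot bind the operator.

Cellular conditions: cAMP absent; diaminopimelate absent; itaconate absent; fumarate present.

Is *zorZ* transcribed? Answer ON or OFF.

Itaconate is absent, so MorK is active.
No repressor is bound and MorK is active, so *sovB* is transcribed.
So SovB is produced and active.
Diaminopimelate is absent, so OxaS is active.
No repressor is bound and OxaS is active, so *gixD* is transcribed.
So GixD is produced and active.
With repressor SovB bound, *fubA* is not transcribed.
So FubA is not produced.
cAMP is absent, so DovG is active.
No repressor is bound and DovG is active, so *sovS* is transcribed.
So SovS is produced and active.
No repressor is bound and SovS is active, so *rudL* is transcribed.
So RudL is produced and active.
With repressor RudL bound, *zorZ* is not transcribed.

OFF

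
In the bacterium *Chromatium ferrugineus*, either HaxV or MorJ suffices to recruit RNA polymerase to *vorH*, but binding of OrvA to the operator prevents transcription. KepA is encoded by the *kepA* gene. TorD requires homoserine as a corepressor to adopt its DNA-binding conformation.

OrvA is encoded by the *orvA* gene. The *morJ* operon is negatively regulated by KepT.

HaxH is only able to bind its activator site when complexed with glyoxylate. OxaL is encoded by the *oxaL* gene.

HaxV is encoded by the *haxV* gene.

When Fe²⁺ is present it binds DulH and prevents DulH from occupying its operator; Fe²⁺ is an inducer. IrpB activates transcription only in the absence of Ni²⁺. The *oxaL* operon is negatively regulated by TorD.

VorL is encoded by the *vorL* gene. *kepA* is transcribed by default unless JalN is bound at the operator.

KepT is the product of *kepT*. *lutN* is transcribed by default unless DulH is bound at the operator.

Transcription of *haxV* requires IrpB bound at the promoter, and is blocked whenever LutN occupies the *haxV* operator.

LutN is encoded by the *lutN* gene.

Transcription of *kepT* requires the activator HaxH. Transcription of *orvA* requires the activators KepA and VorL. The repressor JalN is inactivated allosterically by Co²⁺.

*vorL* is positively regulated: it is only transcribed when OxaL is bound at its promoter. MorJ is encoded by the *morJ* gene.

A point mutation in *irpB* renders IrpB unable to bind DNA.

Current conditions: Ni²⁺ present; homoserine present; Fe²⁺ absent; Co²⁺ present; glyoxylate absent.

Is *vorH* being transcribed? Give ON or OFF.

ON

IrpB is non-functional in this strain, so it has no effect.
Fe²⁺ is absent, so DulH is active.
With repressor DulH bound, *lutN* is not transcribed.
So LutN is not produced.
Required activator IrpB is absent, so *haxV* is not transcribed.
So HaxV is not produced.
Co²⁺ is present, so JalN is inactive.
With no repressor bound, *kepA* is transcribed.
So KepA is produced and active.
Homoserine is present, so TorD is active.
With repressor TorD bound, *oxaL* is not transcribed.
So OxaL is not produced.
Required activator OxaL is absent, so *vorL* is not transcribed.
So VorL is not produced.
Required activator VorL is absent, so *orvA* is not transcribed.
So OrvA is not produced.
Glyoxylate is absent, so HaxH is inactive.
Required activator HaxH is absent, so *kepT* is not transcribed.
So KepT is not produced.
With no repressor bound, *morJ* is transcribed.
So MorJ is produced and active.
Activator MorJ is present, so *vorH* is transcribed.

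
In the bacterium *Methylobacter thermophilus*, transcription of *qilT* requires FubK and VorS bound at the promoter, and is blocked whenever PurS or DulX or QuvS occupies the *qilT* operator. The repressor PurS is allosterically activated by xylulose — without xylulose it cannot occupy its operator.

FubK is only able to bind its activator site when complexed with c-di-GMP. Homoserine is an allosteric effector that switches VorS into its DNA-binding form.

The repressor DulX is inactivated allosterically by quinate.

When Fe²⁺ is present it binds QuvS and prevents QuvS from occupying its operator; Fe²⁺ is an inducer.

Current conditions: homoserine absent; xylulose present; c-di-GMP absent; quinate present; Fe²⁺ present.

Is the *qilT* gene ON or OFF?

OFF

c-di-GMP is absent, so FubK is inactive.
Xylulose is present, so PurS is active.
Quinate is present, so DulX is inactive.
Homoserine is absent, so VorS is inactive.
Fe²⁺ is present, so QuvS is inactive.
With repressor PurS bound, *qilT* is not transcribed.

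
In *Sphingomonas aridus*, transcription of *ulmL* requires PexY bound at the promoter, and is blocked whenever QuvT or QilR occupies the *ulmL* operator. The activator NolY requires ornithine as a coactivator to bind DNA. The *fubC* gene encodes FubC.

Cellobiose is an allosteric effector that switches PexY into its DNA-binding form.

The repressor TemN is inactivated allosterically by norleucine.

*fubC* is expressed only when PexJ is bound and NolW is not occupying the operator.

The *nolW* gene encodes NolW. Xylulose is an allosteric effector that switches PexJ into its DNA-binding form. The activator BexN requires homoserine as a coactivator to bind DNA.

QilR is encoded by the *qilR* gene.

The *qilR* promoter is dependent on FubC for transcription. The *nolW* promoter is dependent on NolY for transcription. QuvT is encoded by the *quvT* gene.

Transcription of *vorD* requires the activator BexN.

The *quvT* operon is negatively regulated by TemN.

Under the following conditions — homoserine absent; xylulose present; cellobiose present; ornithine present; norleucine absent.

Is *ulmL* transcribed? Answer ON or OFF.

Norleucine is absent, so TemN is active.
With repressor TemN bound, *quvT* is not transcribed.
So QuvT is not produced.
Cellobiose is present, so PexY is active.
Xylulose is present, so PexJ is active.
Ornithine is present, so NolY is active.
No repressor is bound and NolY is active, so *nolW* is transcribed.
So NolW is produced and active.
With repressor NolW bound, *fubC* is not transcribed.
So FubC is not produced.
Required activator FubC is absent, so *qilR* is not transcribed.
So QilR is not produced.
No repressor is bound and PexY is active, so *ulmL* is transcribed.

ON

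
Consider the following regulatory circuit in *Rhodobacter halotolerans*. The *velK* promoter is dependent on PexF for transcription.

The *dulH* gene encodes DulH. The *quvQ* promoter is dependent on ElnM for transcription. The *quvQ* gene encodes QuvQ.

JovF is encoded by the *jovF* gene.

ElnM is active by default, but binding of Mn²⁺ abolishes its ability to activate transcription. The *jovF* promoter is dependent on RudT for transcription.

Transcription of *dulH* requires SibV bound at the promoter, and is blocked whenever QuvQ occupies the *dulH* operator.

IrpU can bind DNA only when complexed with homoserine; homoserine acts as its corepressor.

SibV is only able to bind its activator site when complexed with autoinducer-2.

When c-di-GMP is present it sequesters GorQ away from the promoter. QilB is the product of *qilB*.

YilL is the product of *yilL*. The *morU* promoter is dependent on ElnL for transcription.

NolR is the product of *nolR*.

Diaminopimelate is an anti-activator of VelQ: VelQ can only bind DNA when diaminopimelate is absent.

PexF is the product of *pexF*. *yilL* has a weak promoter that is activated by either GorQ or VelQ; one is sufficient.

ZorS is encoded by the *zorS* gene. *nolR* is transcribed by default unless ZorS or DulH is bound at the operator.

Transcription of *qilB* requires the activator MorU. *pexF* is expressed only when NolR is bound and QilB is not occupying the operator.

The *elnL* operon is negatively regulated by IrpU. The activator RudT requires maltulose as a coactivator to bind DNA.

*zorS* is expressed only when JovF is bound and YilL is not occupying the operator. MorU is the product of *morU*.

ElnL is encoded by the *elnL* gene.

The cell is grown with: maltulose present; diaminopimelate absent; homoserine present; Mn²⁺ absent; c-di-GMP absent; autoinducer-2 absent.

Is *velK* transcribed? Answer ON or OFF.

Homoserine is present, so IrpU is active.
With repressor IrpU bound, *elnL* is not transcribed.
So ElnL is not produced.
Required activator ElnL is absent, so *morU* is not transcribed.
So MorU is not produced.
Required activator MorU is absent, so *qilB* is not transcribed.
So QilB is not produced.
c-di-GMP is absent, so GorQ is active.
Diaminopimelate is absent, so VelQ is active.
Activator GorQ is present, so *yilL* is transcribed.
So YilL is produced and active.
Maltulose is present, so RudT is active.
No repressor is bound and RudT is active, so *jovF* is transcribed.
So JovF is produced and active.
With repressor YilL bound, *zorS* is not transcribed.
So ZorS is not produced.
Autoinducer-2 is absent, so SibV is inactive.
Mn²⁺ is absent, so ElnM is active.
No repressor is bound and ElnM is active, so *quvQ* is transcribed.
So QuvQ is produced and active.
With repressor QuvQ bound, *dulH* is not transcribed.
So DulH is not produced.
With no repressor bound, *nolR* is transcribed.
So NolR is produced and active.
No repressor is bound and NolR is active, so *pexF* is transcribed.
So PexF is produced and active.
No repressor is bound and PexF is active, so *velK* is transcribed.

ON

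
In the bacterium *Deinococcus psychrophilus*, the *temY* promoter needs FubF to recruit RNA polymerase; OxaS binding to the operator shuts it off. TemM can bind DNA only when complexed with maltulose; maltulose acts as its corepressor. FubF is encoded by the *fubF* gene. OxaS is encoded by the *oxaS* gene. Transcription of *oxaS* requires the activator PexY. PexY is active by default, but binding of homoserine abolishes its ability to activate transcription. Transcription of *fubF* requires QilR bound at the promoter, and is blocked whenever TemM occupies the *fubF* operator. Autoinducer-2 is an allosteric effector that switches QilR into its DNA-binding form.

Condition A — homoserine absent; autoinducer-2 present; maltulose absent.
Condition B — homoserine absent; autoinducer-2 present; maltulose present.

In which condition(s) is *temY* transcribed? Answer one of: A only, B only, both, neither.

neither

Condition A:
Homoserine is absent, so PexY is active.
No repressor is bound and PexY is active, so *oxaS* is transcribed.
So OxaS is produced and active.
Autoinducer-2 is present, so QilR is active.
Maltulose is absent, so TemM is inactive.
No repressor is bound and QilR is active, so *fubF* is transcribed.
So FubF is produced and active.
With repressor OxaS bound, *temY* is not transcribed.
→ *temY* is OFF in A.
Condition B:
Homoserine is absent, so PexY is active.
No repressor is bound and PexY is active, so *oxaS* is transcribed.
So OxaS is produced and active.
Autoinducer-2 is present, so QilR is active.
Maltulose is present, so TemM is active.
With repressor TemM bound, *fubF* is not transcribed.
So FubF is not produced.
With repressor OxaS bound, *temY* is not transcribed.
→ *temY* is OFF in B.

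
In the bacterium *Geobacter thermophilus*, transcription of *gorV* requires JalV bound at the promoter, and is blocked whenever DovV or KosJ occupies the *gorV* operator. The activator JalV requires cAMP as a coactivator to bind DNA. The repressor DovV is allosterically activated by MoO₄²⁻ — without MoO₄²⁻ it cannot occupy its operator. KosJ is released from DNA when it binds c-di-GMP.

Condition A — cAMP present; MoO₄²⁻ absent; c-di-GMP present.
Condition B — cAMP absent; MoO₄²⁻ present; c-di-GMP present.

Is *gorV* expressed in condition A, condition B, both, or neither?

A only

Condition A:
cAMP is present, so JalV is active.
MoO₄²⁻ is absent, so DovV is inactive.
c-di-GMP is present, so KosJ is inactive.
No repressor is bound and JalV is active, so *gorV* is transcribed.
→ *gorV* is ON in A.
Condition B:
cAMP is absent, so JalV is inactive.
MoO₄²⁻ is present, so DovV is active.
c-di-GMP is present, so KosJ is inactive.
With repressor DovV bound, *gorV* is not transcribed.
→ *gorV* is OFF in B.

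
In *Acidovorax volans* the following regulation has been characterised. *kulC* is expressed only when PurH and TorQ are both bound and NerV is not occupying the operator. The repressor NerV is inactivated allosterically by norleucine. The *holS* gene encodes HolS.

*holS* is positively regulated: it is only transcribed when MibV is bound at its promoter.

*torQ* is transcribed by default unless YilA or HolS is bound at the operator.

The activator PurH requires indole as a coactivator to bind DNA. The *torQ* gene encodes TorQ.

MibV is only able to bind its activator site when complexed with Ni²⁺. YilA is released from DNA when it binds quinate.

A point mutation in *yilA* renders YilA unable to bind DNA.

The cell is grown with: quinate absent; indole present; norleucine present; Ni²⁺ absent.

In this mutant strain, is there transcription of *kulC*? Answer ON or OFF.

Indole is present, so PurH is active.
Norleucine is present, so NerV is inactive.
YilA is non-functional in this strain, so it has no effect.
Ni²⁺ is absent, so MibV is inactive.
Required activator MibV is absent, so *holS* is not transcribed.
So HolS is not produced.
With no repressor bound, *torQ* is transcribed.
So TorQ is produced and active.
No repressor is bound and PurH and TorQ are active, so *kulC* is transcribed.

ON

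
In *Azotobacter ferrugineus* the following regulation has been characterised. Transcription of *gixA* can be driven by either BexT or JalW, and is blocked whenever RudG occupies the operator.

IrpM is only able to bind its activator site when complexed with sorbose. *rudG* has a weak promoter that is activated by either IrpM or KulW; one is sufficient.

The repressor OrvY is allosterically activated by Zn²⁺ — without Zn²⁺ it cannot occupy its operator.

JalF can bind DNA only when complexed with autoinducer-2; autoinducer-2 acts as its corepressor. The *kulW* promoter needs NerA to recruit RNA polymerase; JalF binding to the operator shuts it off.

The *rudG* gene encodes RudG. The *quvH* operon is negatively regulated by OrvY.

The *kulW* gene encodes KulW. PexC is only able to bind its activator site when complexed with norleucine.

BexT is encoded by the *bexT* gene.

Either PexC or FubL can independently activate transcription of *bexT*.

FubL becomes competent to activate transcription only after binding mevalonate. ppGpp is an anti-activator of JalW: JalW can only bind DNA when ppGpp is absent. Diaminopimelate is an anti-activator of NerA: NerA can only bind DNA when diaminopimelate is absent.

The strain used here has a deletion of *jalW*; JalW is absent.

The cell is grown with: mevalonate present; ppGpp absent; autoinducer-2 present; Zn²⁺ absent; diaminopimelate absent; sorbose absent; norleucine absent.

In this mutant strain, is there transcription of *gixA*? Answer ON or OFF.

Sorbose is absent, so IrpM is inactive.
Diaminopimelate is absent, so NerA is active.
Autoinducer-2 is present, so JalF is active.
With repressor JalF bound, *kulW* is not transcribed.
So KulW is not produced.
No activator is available at the *rudG* promoter, so *rudG* is not transcribed.
So RudG is not produced.
Norleucine is absent, so PexC is inactive.
Mevalonate is present, so FubL is active.
Activator FubL is present, so *bexT* is transcribed.
So BexT is produced and active.
JalW is non-functional in this strain, so it has no effect.
Activator BexT is present, so *gixA* is transcribed.

ON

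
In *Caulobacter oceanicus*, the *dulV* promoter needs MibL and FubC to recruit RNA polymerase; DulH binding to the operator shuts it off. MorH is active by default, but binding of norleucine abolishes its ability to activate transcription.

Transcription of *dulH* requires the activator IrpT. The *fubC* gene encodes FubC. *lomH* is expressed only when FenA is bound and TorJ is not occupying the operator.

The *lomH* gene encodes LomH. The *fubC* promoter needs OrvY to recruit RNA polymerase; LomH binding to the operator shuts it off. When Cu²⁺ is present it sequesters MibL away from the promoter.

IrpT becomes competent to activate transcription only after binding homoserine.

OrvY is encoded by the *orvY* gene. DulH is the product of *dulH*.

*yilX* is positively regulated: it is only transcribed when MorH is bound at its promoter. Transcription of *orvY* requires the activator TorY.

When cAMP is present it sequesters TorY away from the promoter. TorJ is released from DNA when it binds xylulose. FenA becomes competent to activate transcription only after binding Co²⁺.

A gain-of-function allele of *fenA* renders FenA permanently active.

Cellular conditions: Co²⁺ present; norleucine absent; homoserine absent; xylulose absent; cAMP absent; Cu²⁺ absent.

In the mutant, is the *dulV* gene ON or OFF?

Cu²⁺ is absent, so MibL is active.
cAMP is absent, so TorY is active.
No repressor is bound and TorY is active, so *orvY* is transcribed.
So OrvY is produced and active.
Xylulose is absent, so TorJ is active.
FenA is constitutively active in this strain.
With repressor TorJ bound, *lomH* is not transcribed.
So LomH is not produced.
No repressor is bound and OrvY is active, so *fubC* is transcribed.
So FubC is produced and active.
Homoserine is absent, so IrpT is inactive.
Required activator IrpT is absent, so *dulH* is not transcribed.
So DulH is not produced.
No repressor is bound and MibL and FubC are active, so *dulV* is transcribed.

ON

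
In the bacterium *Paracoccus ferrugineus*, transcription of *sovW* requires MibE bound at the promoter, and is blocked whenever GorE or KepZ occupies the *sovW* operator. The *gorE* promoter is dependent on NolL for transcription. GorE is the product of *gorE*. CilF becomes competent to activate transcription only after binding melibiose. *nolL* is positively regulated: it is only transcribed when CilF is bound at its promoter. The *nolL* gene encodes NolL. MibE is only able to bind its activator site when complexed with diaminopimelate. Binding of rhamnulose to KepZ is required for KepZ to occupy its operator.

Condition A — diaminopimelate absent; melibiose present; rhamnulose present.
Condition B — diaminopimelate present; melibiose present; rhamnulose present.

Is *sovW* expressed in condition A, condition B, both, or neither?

neither

Condition A:
Diaminopimelate is absent, so MibE is inactive.
Melibiose is present, so CilF is active.
No repressor is bound and CilF is active, so *nolL* is transcribed.
So NolL is produced and active.
No repressor is bound and NolL is active, so *gorE* is transcribed.
So GorE is produced and active.
Rhamnulose is present, so KepZ is active.
With repressor GorE bound, *sovW* is not transcribed.
→ *sovW* is OFF in A.
Condition B:
Diaminopimelate is present, so MibE is active.
Melibiose is present, so CilF is active.
No repressor is bound and CilF is active, so *nolL* is transcribed.
So NolL is produced and active.
No repressor is bound and NolL is active, so *gorE* is transcribed.
So GorE is produced and active.
Rhamnulose is present, so KepZ is active.
With repressor GorE bound, *sovW* is not transcribed.
→ *sovW* is OFF in B.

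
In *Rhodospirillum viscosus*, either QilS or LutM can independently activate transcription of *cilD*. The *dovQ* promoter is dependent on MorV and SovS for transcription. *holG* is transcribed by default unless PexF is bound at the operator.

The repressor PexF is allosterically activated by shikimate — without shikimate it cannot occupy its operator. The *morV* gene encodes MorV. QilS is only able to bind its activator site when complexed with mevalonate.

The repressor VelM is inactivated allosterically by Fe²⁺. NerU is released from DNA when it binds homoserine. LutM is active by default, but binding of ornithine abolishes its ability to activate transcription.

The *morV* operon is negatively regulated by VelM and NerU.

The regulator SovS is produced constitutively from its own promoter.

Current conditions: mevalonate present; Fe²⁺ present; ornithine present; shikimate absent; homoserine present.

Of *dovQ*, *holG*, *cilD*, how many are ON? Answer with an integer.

Fe²⁺ is present, so VelM is inactive.
Homoserine is present, so NerU is inactive.
With no repressor bound, *morV* is transcribed.
So MorV is produced and active.
SovS is produced constitutively and is active.
No repressor is bound and MorV and SovS are active, so *dovQ* is transcribed.
→ *dovQ* is ON.
Shikimate is absent, so PexF is inactive.
With no repressor bound, *holG* is transcribed.
→ *holG* is ON.
Mevalonate is present, so QilS is active.
Ornithine is present, so LutM is inactive.
Activator QilS is present, so *cilD* is transcribed.
→ *cilD* is ON.
3 of the 3 genes are transcribed.

3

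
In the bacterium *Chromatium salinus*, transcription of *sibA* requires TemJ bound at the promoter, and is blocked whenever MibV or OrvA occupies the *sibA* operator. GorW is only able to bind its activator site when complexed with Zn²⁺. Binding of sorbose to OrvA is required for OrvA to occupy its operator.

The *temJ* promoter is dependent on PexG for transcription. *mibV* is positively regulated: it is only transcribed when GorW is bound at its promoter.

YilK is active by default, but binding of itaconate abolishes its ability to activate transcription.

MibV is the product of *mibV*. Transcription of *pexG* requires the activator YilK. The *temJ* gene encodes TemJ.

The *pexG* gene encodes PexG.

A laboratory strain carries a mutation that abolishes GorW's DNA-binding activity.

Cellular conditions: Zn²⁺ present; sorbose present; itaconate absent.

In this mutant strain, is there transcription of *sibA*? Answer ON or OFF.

GorW is non-functional in this strain, so it has no effect.
Required activator GorW is absent, so *mibV* is not transcribed.
So MibV is not produced.
Itaconate is absent, so YilK is active.
No repressor is bound and YilK is active, so *pexG* is transcribed.
So PexG is produced and active.
No repressor is bound and PexG is active, so *temJ* is transcribed.
So TemJ is produced and active.
Sorbose is present, so OrvA is active.
With repressor OrvA bound, *sibA* is not transcribed.

OFF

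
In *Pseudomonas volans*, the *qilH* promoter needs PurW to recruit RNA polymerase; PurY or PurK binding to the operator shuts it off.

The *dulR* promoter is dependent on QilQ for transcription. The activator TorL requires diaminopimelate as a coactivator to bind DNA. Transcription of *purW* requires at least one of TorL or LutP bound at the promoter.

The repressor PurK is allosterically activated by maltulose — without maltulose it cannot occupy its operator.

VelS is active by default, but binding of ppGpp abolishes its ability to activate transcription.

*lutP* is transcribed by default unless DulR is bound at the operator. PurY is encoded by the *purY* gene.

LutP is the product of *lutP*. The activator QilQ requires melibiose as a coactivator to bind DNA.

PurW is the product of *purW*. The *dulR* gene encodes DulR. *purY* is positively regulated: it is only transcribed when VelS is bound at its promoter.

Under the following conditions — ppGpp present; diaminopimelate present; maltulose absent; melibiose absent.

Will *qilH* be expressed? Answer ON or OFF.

ON

ppGpp is present, so VelS is inactive.
Required activator VelS is absent, so *purY* is not transcribed.
So PurY is not produced.
Diaminopimelate is present, so TorL is active.
Melibiose is absent, so QilQ is inactive.
Required activator QilQ is absent, so *dulR* is not transcribed.
So DulR is not produced.
With no repressor bound, *lutP* is transcribed.
So LutP is produced and active.
Activator TorL is present, so *purW* is transcribed.
So PurW is produced and active.
Maltulose is absent, so PurK is inactive.
No repressor is bound and PurW is active, so *qilH* is transcribed.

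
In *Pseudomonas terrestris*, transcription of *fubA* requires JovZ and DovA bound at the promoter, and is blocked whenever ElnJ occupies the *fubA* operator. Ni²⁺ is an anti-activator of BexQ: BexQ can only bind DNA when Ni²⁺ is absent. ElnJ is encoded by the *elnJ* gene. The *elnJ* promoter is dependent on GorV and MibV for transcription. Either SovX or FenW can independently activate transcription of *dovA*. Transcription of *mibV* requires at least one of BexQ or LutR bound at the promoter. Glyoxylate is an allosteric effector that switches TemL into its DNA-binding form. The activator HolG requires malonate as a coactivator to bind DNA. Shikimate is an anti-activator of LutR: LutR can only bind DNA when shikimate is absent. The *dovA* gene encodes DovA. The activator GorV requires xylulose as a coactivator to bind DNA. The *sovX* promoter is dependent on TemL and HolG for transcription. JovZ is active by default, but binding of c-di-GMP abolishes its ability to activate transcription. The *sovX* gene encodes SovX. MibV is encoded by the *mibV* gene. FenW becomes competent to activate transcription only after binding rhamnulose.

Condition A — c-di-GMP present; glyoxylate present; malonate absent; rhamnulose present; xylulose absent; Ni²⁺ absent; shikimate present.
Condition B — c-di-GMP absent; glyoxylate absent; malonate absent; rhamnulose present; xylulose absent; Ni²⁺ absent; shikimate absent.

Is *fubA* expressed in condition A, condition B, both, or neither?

B only

Condition A:
c-di-GMP is present, so JovZ is inactive.
Glyoxylate is present, so TemL is active.
Malonate is absent, so HolG is inactive.
Required activator HolG is absent, so *sovX* is not transcribed.
So SovX is not produced.
Rhamnulose is present, so FenW is active.
Activator FenW is present, so *dovA* is transcribed.
So DovA is produced and active.
Xylulose is absent, so GorV is inactive.
Ni²⁺ is absent, so BexQ is active.
Shikimate is present, so LutR is inactive.
Activator BexQ is present, so *mibV* is transcribed.
So MibV is produced and active.
Required activator GorV is absent, so *elnJ* is not transcribed.
So ElnJ is not produced.
Required activator JovZ is absent, so *fubA* is not transcribed.
→ *fubA* is OFF in A.
Condition B:
c-di-GMP is absent, so JovZ is active.
Glyoxylate is absent, so TemL is inactive.
Malonate is absent, so HolG is inactive.
Required activator TemL is absent, so *sovX* is not transcribed.
So SovX is not produced.
Rhamnulose is present, so FenW is active.
Activator FenW is present, so *dovA* is transcribed.
So DovA is produced and active.
Xylulose is absent, so GorV is inactive.
Ni²⁺ is absent, so BexQ is active.
Shikimate is absent, so LutR is active.
Activator BexQ is present, so *mibV* is transcribed.
So MibV is produced and active.
Required activator GorV is absent, so *elnJ* is not transcribed.
So ElnJ is not produced.
No repressor is bound and JovZ and DovA are active, so *fubA* is transcribed.
→ *fubA* is ON in B.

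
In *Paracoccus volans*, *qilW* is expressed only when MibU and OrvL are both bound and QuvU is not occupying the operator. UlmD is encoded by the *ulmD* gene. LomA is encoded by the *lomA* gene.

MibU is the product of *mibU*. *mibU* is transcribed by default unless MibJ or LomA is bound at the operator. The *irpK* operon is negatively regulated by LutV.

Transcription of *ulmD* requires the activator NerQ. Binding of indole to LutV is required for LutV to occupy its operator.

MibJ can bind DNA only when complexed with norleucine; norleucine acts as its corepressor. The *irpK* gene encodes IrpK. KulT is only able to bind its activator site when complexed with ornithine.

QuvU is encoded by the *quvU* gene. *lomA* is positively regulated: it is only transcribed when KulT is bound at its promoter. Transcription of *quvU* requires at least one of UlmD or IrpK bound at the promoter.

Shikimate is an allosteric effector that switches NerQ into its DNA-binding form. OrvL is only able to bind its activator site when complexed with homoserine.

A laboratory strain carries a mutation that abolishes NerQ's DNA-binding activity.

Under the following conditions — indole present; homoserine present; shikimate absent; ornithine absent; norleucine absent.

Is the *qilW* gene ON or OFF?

Norleucine is absent, so MibJ is inactive.
Ornithine is absent, so KulT is inactive.
Required activator KulT is absent, so *lomA* is not transcribed.
So LomA is not produced.
With no repressor bound, *mibU* is transcribed.
So MibU is produced and active.
Homoserine is present, so OrvL is active.
NerQ is non-functional in this strain, so it has no effect.
Required activator NerQ is absent, so *ulmD* is not transcribed.
So UlmD is not produced.
Indole is present, so LutV is active.
With repressor LutV bound, *irpK* is not transcribed.
So IrpK is not produced.
No activator is available at the *quvU* promoter, so *quvU* is not transcribed.
So QuvU is not produced.
No repressor is bound and MibU and OrvL are active, so *qilW* is transcribed.

ON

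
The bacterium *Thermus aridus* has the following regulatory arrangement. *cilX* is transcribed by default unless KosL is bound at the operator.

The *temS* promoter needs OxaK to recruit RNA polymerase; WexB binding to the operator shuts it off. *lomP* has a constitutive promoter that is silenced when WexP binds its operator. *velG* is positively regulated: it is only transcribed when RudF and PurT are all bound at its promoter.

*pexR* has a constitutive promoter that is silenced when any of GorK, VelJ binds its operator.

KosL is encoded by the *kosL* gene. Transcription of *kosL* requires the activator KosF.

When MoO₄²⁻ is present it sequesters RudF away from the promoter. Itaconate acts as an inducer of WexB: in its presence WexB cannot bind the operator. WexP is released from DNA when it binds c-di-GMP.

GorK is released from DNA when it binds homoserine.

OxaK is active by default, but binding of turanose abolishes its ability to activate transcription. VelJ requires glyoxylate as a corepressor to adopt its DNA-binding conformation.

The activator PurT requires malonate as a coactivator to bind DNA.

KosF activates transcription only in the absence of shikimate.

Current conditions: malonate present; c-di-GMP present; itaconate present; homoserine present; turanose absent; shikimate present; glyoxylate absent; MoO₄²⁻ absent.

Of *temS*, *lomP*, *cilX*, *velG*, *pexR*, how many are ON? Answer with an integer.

Turanose is absent, so OxaK is active.
Itaconate is present, so WexB is inactive.
No repressor is bound and OxaK is active, so *temS* is transcribed.
→ *temS* is ON.
c-di-GMP is present, so WexP is inactive.
With no repressor bound, *lomP* is transcribed.
→ *lomP* is ON.
Shikimate is present, so KosF is inactive.
Required activator KosF is absent, so *kosL* is not transcribed.
So KosL is not produced.
With no repressor bound, *cilX* is transcribed.
→ *cilX* is ON.
MoO₄²⁻ is absent, so RudF is active.
Malonate is present, so PurT is active.
No repressor is bound and RudF and PurT are active, so *velG* is transcribed.
→ *velG* is ON.
Homoserine is present, so GorK is inactive.
Glyoxylate is absent, so VelJ is inactive.
With no repressor bound, *pexR* is transcribed.
→ *pexR* is ON.
5 of the 5 genes are transcribed.

5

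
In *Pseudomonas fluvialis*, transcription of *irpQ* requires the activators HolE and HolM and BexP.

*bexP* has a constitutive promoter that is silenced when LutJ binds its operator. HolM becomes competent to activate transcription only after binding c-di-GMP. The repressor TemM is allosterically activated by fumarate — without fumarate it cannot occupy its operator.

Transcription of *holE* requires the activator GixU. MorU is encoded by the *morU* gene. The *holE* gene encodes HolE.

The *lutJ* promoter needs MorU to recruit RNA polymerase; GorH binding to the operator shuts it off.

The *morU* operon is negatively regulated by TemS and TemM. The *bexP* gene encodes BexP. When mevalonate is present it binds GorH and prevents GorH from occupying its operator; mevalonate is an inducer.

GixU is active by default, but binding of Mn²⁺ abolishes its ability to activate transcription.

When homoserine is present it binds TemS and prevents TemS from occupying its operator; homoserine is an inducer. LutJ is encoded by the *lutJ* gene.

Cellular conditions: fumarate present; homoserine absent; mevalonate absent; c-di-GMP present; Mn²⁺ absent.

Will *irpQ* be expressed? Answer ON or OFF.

ON

Mn²⁺ is absent, so GixU is active.
No repressor is bound and GixU is active, so *holE* is transcribed.
So HolE is produced and active.
c-di-GMP is present, so HolM is active.
Homoserine is absent, so TemS is active.
Fumarate is present, so TemM is active.
With repressor TemS bound, *morU* is not transcribed.
So MorU is not produced.
Mevalonate is absent, so GorH is active.
With repressor GorH bound, *lutJ* is not transcribed.
So LutJ is not produced.
With no repressor bound, *bexP* is transcribed.
So BexP is produced and active.
No repressor is bound and HolE and HolM and BexP are active, so *irpQ* is transcribed.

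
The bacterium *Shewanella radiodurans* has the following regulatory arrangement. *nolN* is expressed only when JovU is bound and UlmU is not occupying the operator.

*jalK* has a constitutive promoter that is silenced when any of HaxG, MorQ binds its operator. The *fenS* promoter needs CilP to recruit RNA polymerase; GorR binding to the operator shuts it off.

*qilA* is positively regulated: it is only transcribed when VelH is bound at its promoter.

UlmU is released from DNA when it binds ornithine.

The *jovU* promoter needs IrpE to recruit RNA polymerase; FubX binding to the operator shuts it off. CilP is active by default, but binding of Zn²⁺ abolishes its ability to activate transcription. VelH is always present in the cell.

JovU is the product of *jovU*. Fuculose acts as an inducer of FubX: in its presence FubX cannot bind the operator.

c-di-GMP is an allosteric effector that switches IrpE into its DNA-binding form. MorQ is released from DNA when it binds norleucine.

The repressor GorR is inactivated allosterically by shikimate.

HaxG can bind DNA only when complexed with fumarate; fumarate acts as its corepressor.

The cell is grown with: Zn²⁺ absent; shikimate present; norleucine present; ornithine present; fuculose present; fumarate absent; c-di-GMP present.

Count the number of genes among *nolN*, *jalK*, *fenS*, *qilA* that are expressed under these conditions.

4

Ornithine is present, so UlmU is inactive.
Fuculose is present, so FubX is inactive.
c-di-GMP is present, so IrpE is active.
No repressor is bound and IrpE is active, so *jovU* is transcribed.
So JovU is produced and active.
No repressor is bound and JovU is active, so *nolN* is transcribed.
→ *nolN* is ON.
Fumarate is absent, so HaxG is inactive.
Norleucine is present, so MorQ is inactive.
With no repressor bound, *jalK* is transcribed.
→ *jalK* is ON.
Zn²⁺ is absent, so CilP is active.
Shikimate is present, so GorR is inactive.
No repressor is bound and CilP is active, so *fenS* is transcribed.
→ *fenS* is ON.
VelH is produced constitutively and is active.
No repressor is bound and VelH is active, so *qilA* is transcribed.
→ *qilA* is ON.
4 of the 4 genes are transcribed.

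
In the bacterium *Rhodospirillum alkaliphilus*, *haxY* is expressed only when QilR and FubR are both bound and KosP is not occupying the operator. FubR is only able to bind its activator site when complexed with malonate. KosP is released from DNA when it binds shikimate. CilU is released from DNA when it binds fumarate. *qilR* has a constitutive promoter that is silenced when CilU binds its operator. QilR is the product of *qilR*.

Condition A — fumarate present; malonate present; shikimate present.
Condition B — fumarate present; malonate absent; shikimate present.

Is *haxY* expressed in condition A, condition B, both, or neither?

Condition A:
Fumarate is present, so CilU is inactive.
With no repressor bound, *qilR* is transcribed.
So QilR is produced and active.
Malonate is present, so FubR is active.
Shikimate is present, so KosP is inactive.
No repressor is bound and QilR and FubR are active, so *haxY* is transcribed.
→ *haxY* is ON in A.
Condition B:
Fumarate is present, so CilU is inactive.
With no repressor bound, *qilR* is transcribed.
So QilR is produced and active.
Malonate is absent, so FubR is inactive.
Shikimate is present, so KosP is inactive.
Required activator FubR is absent, so *haxY* is not transcribed.
→ *haxY* is OFF in B.

A only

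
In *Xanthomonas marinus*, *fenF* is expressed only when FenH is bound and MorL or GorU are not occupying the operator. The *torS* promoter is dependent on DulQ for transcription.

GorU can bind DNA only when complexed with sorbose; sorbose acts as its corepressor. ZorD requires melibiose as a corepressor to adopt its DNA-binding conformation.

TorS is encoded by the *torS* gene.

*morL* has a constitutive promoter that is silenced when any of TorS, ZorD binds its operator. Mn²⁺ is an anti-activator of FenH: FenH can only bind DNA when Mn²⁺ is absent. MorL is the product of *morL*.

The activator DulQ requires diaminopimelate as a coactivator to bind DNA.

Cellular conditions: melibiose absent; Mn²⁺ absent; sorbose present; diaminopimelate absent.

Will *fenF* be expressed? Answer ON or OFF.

OFF

Diaminopimelate is absent, so DulQ is inactive.
Required activator DulQ is absent, so *torS* is not transcribed.
So TorS is not produced.
Melibiose is absent, so ZorD is inactive.
With no repressor bound, *morL* is transcribed.
So MorL is produced and active.
Sorbose is present, so GorU is active.
Mn²⁺ is absent, so FenH is active.
With repressor MorL bound, *fenF* is not transcribed.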